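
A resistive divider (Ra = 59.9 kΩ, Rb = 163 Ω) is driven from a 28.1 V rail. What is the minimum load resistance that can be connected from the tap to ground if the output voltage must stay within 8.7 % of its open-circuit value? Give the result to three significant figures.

R_L(min) ≈ 1.71 kΩ

Output resistance R_th = Ra‖Rb = (59900 × 163)/60060 = 162.6 Ω.
The fractional drop is R_th/(R_th + R_L); requiring this ≤ 0.0870 gives R_L ≥ R_th(1/0.0870 − 1) = 162.6 × 10.49 = 1.71 kΩ.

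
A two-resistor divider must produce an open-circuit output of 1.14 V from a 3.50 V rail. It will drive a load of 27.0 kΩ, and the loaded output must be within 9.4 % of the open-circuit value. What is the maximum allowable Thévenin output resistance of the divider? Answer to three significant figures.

Loading drop = R_th/(R_th + R_L) ≤ 0.0940, so R_th ≤ R_L · ε/(1−ε) = 27.0 kΩ × 0.0940/0.9060 = 2.80 kΩ.

R_th ≤ 2.80 kΩ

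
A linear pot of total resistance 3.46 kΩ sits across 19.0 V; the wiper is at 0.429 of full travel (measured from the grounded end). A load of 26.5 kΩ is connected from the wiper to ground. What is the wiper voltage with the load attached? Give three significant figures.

The wiper splits the pot into (1−α)R = 1.976 kΩ above and αR = 1.484 kΩ below.
Lower section ‖ load = 1.406 kΩ.
V_wiper = 19.0 × 1.406/(1.976 + 1.406) = 7.90 V.

V ≈ 7.90 V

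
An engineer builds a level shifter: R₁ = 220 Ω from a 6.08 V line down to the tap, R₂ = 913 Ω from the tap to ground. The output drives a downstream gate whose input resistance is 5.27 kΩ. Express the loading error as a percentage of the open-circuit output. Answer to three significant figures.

The divider's output (Thévenin) resistance is R₁‖R₂ = 177.3 Ω.
Fractional drop under load = R_th/(R_th + R_L) = 177.3 / (177.3 + 5270) = 0.03254.
So the output falls by 3.25 %.

3.25 %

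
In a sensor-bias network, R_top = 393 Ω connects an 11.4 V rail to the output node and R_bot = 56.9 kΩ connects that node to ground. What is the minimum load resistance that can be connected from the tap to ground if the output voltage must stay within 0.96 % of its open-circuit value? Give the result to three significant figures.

Output resistance R_th = R_top‖R_bot = (393 × 56900)/57290 = 390.3 Ω.
The fractional drop is R_th/(R_th + R_L); requiring this ≤ 0.00960 gives R_L ≥ R_th(1/0.00960 − 1) = 390.3 × 103.2 = 40.3 kΩ.

R_L(min) ≈ 40.3 kΩ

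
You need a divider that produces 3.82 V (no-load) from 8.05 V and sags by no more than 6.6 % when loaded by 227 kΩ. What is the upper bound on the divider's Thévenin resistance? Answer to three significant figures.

Loading drop = R_th/(R_th + R_L) ≤ 0.0660, so R_th ≤ R_L · ε/(1−ε) = 227 kΩ × 0.0660/0.9340 = 16.0 kΩ.

R_th ≤ 16.0 kΩ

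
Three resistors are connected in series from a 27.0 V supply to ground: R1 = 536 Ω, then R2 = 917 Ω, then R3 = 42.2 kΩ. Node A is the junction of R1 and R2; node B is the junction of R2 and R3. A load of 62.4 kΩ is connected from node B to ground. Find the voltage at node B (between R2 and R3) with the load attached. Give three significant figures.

At node B, R3 is in parallel with the load: R3‖R_L = 25170 Ω.
Below node A the resistance is R2 + (R3‖R_L) = 26090 Ω, so V_A = 27.0 × 26090/26630 = 26.46 V.
Then V_B = V_A × (R3‖R_L)/(R2 + R3‖R_L) = 26.46 × 25170/26090 = 25.5 V.

V ≈ 25.5 V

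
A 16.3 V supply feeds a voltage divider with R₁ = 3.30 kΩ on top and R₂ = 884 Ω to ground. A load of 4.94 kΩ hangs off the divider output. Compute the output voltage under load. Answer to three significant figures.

V_out ≈ 3.02 V

The load sits in parallel with R₂: R₂‖R_L = (884 × 4940) / (884 + 4940) = 749.8 Ω.
V_out = 16.3 × 749.8 / (3300 + 749.8) = 16.3 × 749.8/4050 = 3.02 V.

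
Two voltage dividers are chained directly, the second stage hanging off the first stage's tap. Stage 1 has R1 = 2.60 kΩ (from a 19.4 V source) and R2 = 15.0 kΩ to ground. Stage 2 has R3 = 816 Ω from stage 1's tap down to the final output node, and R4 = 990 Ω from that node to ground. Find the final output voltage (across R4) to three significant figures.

V_out ≈ 4.07 V

Stage 2 presents R3+R4 = 1806 Ω as a load on stage 1's tap.
Stage 1's lower leg becomes R2‖(R3+R4) = 1612 Ω, so V_mid = 19.4 × 1612/4212 = 7.424 V.
Stage 2 is itself unloaded: V_out = V_mid × R4/(R3+R4) = 7.424 × 990/1806 = 4.07 V.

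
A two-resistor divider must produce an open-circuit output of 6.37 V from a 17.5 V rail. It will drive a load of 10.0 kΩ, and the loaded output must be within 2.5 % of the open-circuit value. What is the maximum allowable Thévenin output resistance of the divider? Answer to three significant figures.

R_th ≤ 256 Ω

Loading drop = R_th/(R_th + R_L) ≤ 0.0250, so R_th ≤ R_L · ε/(1−ε) = 10.0 kΩ × 0.0250/0.9750 = 256 Ω.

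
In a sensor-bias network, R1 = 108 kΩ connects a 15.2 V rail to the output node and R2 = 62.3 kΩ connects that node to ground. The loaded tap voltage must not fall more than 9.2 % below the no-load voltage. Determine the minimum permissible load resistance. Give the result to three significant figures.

R_L(min) ≈ 390 kΩ

Output resistance R_th = R1‖R2 = (108 × 62.3)/170.3 = 39.51 kΩ.
The fractional drop is R_th/(R_th + R_L); requiring this ≤ 0.0920 gives R_L ≥ R_th(1/0.0920 − 1) = 39.51 × 9.870 = 390 kΩ.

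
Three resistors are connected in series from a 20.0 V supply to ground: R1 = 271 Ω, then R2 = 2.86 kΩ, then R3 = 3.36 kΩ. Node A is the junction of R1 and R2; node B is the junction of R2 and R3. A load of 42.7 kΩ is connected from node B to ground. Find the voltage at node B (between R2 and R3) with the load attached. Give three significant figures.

At node B, R3 is in parallel with the load: R3‖R_L = 3115 Ω.
Below node A the resistance is R2 + (R3‖R_L) = 5975 Ω, so V_A = 20.0 × 5975/6246 = 19.13 V.
Then V_B = V_A × (R3‖R_L)/(R2 + R3‖R_L) = 19.13 × 3115/5975 = 9.97 V.

V ≈ 9.97 V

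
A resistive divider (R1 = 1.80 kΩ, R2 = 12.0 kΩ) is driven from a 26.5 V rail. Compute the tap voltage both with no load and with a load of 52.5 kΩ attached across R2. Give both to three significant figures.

Open-circuit: V = 26.5 × 12.0/(1.80 + 12.0) = 23.0 V.
With the load, R2 becomes R2‖R_L = 9.767 kΩ, so V = 26.5 × 9.767/11.57 = 22.4 V.

Unloaded: 23.0 V; loaded: 22.4 V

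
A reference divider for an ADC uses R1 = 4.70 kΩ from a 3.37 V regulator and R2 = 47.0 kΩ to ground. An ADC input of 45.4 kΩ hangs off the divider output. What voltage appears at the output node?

V_out ≈ 2.80 V

The load sits in parallel with R2: R2‖R_L = (47.0 × 45.4) / (47.0 + 45.4) = 23.09 kΩ.
V_out = 3.37 × 23.09 / (4.70 + 23.09) = 3.37 × 23.09/27.79 = 2.80 V.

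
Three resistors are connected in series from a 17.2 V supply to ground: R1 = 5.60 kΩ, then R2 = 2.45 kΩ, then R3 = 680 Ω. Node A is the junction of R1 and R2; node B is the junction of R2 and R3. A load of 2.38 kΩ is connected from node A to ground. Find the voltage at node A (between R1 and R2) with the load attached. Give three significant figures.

V ≈ 3.34 V

Below node A the series string R2+R3 = 3130 Ω sits in parallel with the 2380 Ω load: 1352 Ω.
V_A = 17.2 × 1352/(5600 + 1352) = 3.34 V.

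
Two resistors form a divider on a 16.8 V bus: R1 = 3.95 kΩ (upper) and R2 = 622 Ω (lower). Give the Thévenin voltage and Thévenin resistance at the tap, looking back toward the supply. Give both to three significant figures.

V_th = 2.29 V, R_th = 537 Ω

V_th is the open-circuit tap voltage: 16.8 × 622/(3950 + 622) = 2.29 V.
With the supply zeroed, R1 and R2 appear in parallel from the tap: R_th = R1‖R2 = (3950 × 622)/4572 = 537 Ω.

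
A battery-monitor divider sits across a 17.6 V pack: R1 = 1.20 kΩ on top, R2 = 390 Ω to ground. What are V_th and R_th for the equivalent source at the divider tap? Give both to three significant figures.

V_th = 4.32 V, R_th = 294 Ω

V_th is the open-circuit tap voltage: 17.6 × 390/(1200 + 390) = 4.32 V.
With the supply zeroed, R1 and R2 appear in parallel from the tap: R_th = R1‖R2 = (1200 × 390)/1590 = 294 Ω.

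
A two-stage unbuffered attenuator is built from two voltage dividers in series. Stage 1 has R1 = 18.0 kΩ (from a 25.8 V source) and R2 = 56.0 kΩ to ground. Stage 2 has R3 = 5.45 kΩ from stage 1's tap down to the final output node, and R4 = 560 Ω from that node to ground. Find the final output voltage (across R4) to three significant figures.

V_out ≈ 0.557 V

Stage 2 presents R3+R4 = 6010 Ω as a load on stage 1's tap.
Stage 1's lower leg becomes R2‖(R3+R4) = 5428 Ω, so V_mid = 25.8 × 5428/23430 = 5.977 V.
Stage 2 is itself unloaded: V_out = V_mid × R4/(R3+R4) = 5.977 × 560/6010 = 0.557 V.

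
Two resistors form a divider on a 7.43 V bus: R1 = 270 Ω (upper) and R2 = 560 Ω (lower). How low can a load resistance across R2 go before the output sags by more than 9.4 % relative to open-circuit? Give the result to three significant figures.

Output resistance R_th = R1‖R2 = (270 × 560)/830.0 = 182.2 Ω.
The fractional drop is R_th/(R_th + R_L); requiring this ≤ 0.0940 gives R_L ≥ R_th(1/0.0940 − 1) = 182.2 × 9.638 = 1.76 kΩ.

R_L(min) ≈ 1.76 kΩ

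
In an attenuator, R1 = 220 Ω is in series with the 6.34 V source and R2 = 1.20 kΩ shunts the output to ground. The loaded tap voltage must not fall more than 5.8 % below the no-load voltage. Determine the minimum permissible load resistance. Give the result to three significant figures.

R_L(min) ≈ 3.02 kΩ

Output resistance R_th = R1‖R2 = (220 × 1200)/1420 = 185.9 Ω.
The fractional drop is R_th/(R_th + R_L); requiring this ≤ 0.0580 gives R_L ≥ R_th(1/0.0580 − 1) = 185.9 × 16.24 = 3.02 kΩ.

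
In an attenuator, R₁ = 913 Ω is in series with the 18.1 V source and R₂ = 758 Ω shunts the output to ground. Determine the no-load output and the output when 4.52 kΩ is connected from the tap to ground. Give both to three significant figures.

Unloaded: 8.21 V; loaded: 7.52 V

Open-circuit: V = 18.1 × 758/(913 + 758) = 8.21 V.
With the load, R₂ becomes R₂‖R_L = 649.1 Ω, so V = 18.1 × 649.1/1562 = 7.52 V.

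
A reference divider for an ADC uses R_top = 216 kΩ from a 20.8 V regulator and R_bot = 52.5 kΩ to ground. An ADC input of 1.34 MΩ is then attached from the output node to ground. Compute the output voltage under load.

The load sits in parallel with R_bot: R_bot‖R_L = (52.5 × 1340) / (52.5 + 1340) = 50.52 kΩ.
V_out = 20.8 × 50.52 / (216 + 50.52) = 20.8 × 50.52/266.5 = 3.94 V.
(Unloaded it would have been 4.07 V.)

V_out ≈ 3.94 V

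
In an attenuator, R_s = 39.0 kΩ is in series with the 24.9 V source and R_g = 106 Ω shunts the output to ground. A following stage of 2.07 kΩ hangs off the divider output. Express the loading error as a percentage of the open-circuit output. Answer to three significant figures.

The divider's output (Thévenin) resistance is R_s‖R_g = 105.7 Ω.
Fractional drop under load = R_th/(R_th + R_L) = 105.7 / (105.7 + 2070) = 0.04859.
So the output falls by 4.86 %.

4.86 %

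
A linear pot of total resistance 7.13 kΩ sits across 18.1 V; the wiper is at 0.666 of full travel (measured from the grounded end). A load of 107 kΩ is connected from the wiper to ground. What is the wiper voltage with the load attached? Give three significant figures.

The wiper splits the pot into (1−α)R = 2.381 kΩ above and αR = 4.749 kΩ below.
Lower section ‖ load = 4.547 kΩ.
V_wiper = 18.1 × 4.547/(2.381 + 4.547) = 11.9 V.

V ≈ 11.9 V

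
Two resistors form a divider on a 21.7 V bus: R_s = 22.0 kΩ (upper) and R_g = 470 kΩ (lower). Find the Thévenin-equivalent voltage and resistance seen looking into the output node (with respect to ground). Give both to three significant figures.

V_th = 20.7 V, R_th = 21.0 kΩ

V_th is the open-circuit tap voltage: 21.7 × 470/(22.0 + 470) = 20.7 V.
With the supply zeroed, R_s and R_g appear in parallel from the tap: R_th = R_s‖R_g = (22.0 × 470)/492.0 = 21.0 kΩ.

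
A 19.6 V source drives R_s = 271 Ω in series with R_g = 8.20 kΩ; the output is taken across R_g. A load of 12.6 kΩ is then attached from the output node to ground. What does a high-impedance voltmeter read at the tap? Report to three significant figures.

The load sits in parallel with R_g: R_g‖R_L = (8200 × 12600) / (8200 + 12600) = 4967 Ω.
V_out = 19.6 × 4967 / (271 + 4967) = 19.6 × 4967/5238 = 18.6 V.
(Unloaded it would have been 19.0 V.)

V_out ≈ 18.6 V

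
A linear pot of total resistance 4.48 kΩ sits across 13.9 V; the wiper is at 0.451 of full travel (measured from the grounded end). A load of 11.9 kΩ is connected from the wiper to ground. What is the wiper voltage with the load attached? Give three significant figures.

V ≈ 5.73 V

The wiper splits the pot into (1−α)R = 2.460 kΩ above and αR = 2.020 kΩ below.
Lower section ‖ load = 1.727 kΩ.
V_wiper = 13.9 × 1.727/(2.460 + 1.727) = 5.73 V.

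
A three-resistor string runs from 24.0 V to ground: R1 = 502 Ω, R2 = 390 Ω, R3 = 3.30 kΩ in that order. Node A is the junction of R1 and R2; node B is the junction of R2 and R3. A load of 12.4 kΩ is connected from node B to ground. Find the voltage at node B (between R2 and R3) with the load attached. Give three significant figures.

At node B, R3 is in parallel with the load: R3‖R_L = 2606 Ω.
Below node A the resistance is R2 + (R3‖R_L) = 2996 Ω, so V_A = 24.0 × 2996/3498 = 20.56 V.
Then V_B = V_A × (R3‖R_L)/(R2 + R3‖R_L) = 20.56 × 2606/2996 = 17.9 V.

V ≈ 17.9 V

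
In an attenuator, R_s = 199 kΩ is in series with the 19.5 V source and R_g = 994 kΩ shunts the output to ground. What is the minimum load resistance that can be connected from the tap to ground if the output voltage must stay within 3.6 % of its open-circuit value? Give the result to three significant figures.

Output resistance R_th = R_s‖R_g = (199 × 994)/1193 = 165.8 kΩ.
The fractional drop is R_th/(R_th + R_L); requiring this ≤ 0.0360 gives R_L ≥ R_th(1/0.0360 − 1) = 165.8 × 26.78 = 4.44 MΩ.

R_L(min) ≈ 4.44 MΩ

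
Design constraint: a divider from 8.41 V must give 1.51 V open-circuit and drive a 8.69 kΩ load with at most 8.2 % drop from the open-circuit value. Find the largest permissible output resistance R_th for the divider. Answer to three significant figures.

Loading drop = R_th/(R_th + R_L) ≤ 0.0820, so R_th ≤ R_L · ε/(1−ε) = 8.69 kΩ × 0.0820/0.9180 = 776 Ω.

R_th ≤ 776 Ω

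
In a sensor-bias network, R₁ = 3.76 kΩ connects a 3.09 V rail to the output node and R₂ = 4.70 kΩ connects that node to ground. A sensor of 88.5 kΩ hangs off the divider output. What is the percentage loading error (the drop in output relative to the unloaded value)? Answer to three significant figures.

2.31 %

The divider's output (Thévenin) resistance is R₁‖R₂ = 2.089 kΩ.
Fractional drop under load = R_th/(R_th + R_L) = 2.089 / (2.089 + 88.5) = 0.02306.
So the output falls by 2.31 %.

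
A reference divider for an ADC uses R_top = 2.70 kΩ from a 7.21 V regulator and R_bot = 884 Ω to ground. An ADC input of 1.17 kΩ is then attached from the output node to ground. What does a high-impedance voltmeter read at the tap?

V_out ≈ 1.13 V

The load sits in parallel with R_bot: R_bot‖R_L = (884 × 1170) / (884 + 1170) = 503.5 Ω.
V_out = 7.21 × 503.5 / (2700 + 503.5) = 7.21 × 503.5/3204 = 1.13 V.
(Unloaded it would have been 1.78 V.)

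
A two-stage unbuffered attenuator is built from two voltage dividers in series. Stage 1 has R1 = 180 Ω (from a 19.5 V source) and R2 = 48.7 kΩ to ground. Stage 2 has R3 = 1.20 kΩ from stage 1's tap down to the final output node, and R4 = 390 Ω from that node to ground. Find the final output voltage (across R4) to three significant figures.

V_out ≈ 4.28 V

Stage 2 presents R3+R4 = 1590 Ω as a load on stage 1's tap.
Stage 1's lower leg becomes R2‖(R3+R4) = 1540 Ω, so V_mid = 19.5 × 1540/1720 = 17.46 V.
Stage 2 is itself unloaded: V_out = V_mid × R4/(R3+R4) = 17.46 × 390/1590 = 4.28 V.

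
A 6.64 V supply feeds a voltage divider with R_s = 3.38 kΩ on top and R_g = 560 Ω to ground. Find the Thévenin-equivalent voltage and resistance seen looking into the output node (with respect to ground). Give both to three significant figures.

V_th is the open-circuit tap voltage: 6.64 × 560/(3380 + 560) = 0.944 V.
With the supply zeroed, R_s and R_g appear in parallel from the tap: R_th = R_s‖R_g = (3380 × 560)/3940 = 480 Ω.

V_th = 0.944 V, R_th = 480 Ω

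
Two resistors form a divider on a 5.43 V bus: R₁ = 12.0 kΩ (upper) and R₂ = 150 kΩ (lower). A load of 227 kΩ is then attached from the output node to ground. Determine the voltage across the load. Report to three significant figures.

The load sits in parallel with R₂: R₂‖R_L = (150 × 227) / (150 + 227) = 90.32 kΩ.
V_out = 5.43 × 90.32 / (12.0 + 90.32) = 5.43 × 90.32/102.3 = 4.79 V.

V_out ≈ 4.79 V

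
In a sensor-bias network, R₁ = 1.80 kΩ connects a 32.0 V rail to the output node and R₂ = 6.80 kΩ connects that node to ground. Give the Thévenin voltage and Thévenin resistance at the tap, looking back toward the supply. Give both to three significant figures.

V_th is the open-circuit tap voltage: 32.0 × 6.80/(1.80 + 6.80) = 25.3 V.
With the supply zeroed, R₁ and R₂ appear in parallel from the tap: R_th = R₁‖R₂ = (1.80 × 6.80)/8.600 = 1.42 kΩ.

V_th = 25.3 V, R_th = 1.42 kΩ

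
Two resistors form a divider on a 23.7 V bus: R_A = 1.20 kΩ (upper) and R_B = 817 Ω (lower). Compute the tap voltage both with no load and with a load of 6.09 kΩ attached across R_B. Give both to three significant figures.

Open-circuit: V = 23.7 × 817/(1200 + 817) = 9.60 V.
With the load, R_B becomes R_B‖R_L = 720.4 Ω, so V = 23.7 × 720.4/1920 = 8.89 V.

Unloaded: 9.60 V; loaded: 8.89 V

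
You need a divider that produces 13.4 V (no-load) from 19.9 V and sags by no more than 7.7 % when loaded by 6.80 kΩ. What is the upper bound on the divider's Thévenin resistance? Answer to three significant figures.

R_th ≤ 567 Ω

Loading drop = R_th/(R_th + R_L) ≤ 0.0770, so R_th ≤ R_L · ε/(1−ε) = 6.80 kΩ × 0.0770/0.9230 = 567 Ω.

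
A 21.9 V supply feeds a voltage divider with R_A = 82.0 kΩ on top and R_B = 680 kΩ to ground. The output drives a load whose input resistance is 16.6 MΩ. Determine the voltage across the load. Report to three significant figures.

The load sits in parallel with R_B: R_B‖R_L = (680 × 16600) / (680 + 16600) = 653.2 kΩ.
V_out = 21.9 × 653.2 / (82.0 + 653.2) = 21.9 × 653.2/735.2 = 19.5 V.

V_out ≈ 19.5 V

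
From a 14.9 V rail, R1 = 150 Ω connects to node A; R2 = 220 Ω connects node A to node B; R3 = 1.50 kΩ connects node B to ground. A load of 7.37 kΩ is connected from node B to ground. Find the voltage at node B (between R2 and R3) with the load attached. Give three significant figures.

V ≈ 11.5 V

At node B, R3 is in parallel with the load: R3‖R_L = 1246 Ω.
Below node A the resistance is R2 + (R3‖R_L) = 1466 Ω, so V_A = 14.9 × 1466/1616 = 13.52 V.
Then V_B = V_A × (R3‖R_L)/(R2 + R3‖R_L) = 13.52 × 1246/1466 = 11.5 V.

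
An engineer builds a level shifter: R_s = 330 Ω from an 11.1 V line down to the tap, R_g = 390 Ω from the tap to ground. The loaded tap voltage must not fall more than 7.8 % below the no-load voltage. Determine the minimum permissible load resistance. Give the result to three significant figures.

Output resistance R_th = R_s‖R_g = (330 × 390)/720.0 = 178.8 Ω.
The fractional drop is R_th/(R_th + R_L); requiring this ≤ 0.0780 gives R_L ≥ R_th(1/0.0780 − 1) = 178.8 × 11.82 = 2.11 kΩ.

R_L(min) ≈ 2.11 kΩ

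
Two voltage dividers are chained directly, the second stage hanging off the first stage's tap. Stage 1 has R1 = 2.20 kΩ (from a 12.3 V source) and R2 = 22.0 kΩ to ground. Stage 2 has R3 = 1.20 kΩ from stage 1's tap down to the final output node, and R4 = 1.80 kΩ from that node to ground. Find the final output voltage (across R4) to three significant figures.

V_out ≈ 4.03 V

Stage 2 presents R3+R4 = 3.000 kΩ as a load on stage 1's tap.
Stage 1's lower leg becomes R2‖(R3+R4) = 2.640 kΩ, so V_mid = 12.3 × 2.640/4.840 = 6.709 V.
Stage 2 is itself unloaded: V_out = V_mid × R4/(R3+R4) = 6.709 × 1.80/3.000 = 4.03 V.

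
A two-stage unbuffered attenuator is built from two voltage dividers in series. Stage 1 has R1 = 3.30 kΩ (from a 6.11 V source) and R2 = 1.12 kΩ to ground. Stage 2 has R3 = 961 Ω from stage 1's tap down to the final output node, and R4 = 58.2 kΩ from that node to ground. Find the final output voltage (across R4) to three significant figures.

V_out ≈ 1.50 V

Stage 2 presents R3+R4 = 59160 Ω as a load on stage 1's tap.
Stage 1's lower leg becomes R2‖(R3+R4) = 1099 Ω, so V_mid = 6.11 × 1099/4399 = 1.527 V.
Stage 2 is itself unloaded: V_out = V_mid × R4/(R3+R4) = 1.527 × 58200/59160 = 1.50 V.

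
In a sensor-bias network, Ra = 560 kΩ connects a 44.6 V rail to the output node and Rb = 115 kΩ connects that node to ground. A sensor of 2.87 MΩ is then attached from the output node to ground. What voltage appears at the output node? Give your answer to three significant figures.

V_out ≈ 7.35 V

The load sits in parallel with Rb: Rb‖R_L = (115 × 2870) / (115 + 2870) = 110.6 kΩ.
V_out = 44.6 × 110.6 / (560 + 110.6) = 44.6 × 110.6/670.6 = 7.35 V.
(Unloaded it would have been 7.60 V.)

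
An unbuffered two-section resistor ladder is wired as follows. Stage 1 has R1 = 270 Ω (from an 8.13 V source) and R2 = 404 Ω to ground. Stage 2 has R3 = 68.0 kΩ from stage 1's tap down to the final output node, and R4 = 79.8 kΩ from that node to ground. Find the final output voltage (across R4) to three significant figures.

Stage 2 presents R3+R4 = 147800 Ω as a load on stage 1's tap.
Stage 1's lower leg becomes R2‖(R3+R4) = 402.9 Ω, so V_mid = 8.13 × 402.9/672.9 = 4.868 V.
Stage 2 is itself unloaded: V_out = V_mid × R4/(R3+R4) = 4.868 × 79800/147800 = 2.63 V.

V_out ≈ 2.63 V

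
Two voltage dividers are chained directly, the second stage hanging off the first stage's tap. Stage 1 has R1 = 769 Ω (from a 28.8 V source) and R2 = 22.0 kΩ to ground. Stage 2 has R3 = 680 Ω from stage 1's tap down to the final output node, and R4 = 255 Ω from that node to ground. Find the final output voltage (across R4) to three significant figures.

Stage 2 presents R3+R4 = 935.0 Ω as a load on stage 1's tap.
Stage 1's lower leg becomes R2‖(R3+R4) = 896.9 Ω, so V_mid = 28.8 × 896.9/1666 = 15.51 V.
Stage 2 is itself unloaded: V_out = V_mid × R4/(R3+R4) = 15.51 × 255/935.0 = 4.23 V.

V_out ≈ 4.23 V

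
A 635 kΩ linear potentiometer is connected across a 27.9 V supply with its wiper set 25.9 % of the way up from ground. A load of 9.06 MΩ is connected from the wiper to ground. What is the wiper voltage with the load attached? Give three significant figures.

V ≈ 7.13 V

The wiper splits the pot into (1−α)R = 470.5 kΩ above and αR = 164.5 kΩ below.
Lower section ‖ load = 161.5 kΩ.
V_wiper = 27.9 × 161.5/(470.5 + 161.5) = 7.13 V.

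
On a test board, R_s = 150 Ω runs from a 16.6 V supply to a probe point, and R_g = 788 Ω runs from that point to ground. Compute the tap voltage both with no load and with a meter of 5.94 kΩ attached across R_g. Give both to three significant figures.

Open-circuit: V = 16.6 × 788/(150 + 788) = 13.9 V.
With the load, R_g becomes R_g‖R_L = 695.7 Ω, so V = 16.6 × 695.7/845.7 = 13.7 V.

Unloaded: 13.9 V; loaded: 13.7 V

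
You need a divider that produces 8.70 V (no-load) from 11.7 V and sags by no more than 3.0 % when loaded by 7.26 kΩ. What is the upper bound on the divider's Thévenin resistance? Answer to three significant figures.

Loading drop = R_th/(R_th + R_L) ≤ 0.0300, so R_th ≤ R_L · ε/(1−ε) = 7.26 kΩ × 0.0300/0.9700 = 225 Ω.

R_th ≤ 225 Ω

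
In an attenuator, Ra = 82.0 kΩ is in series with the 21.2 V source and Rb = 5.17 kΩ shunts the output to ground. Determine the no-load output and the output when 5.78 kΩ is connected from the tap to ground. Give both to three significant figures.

Open-circuit: V = 21.2 × 5.17/(82.0 + 5.17) = 1.26 V.
With the load, Rb becomes Rb‖R_L = 2.729 kΩ, so V = 21.2 × 2.729/84.73 = 0.683 V.

Unloaded: 1.26 V; loaded: 0.683 V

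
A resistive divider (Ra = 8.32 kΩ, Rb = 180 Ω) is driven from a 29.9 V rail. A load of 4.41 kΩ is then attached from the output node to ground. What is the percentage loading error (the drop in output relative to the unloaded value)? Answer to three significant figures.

The divider's output (Thévenin) resistance is Ra‖Rb = 176.2 Ω.
Fractional drop under load = R_th/(R_th + R_L) = 176.2 / (176.2 + 4410) = 0.03842.
So the output falls by 3.84 %.

3.84 %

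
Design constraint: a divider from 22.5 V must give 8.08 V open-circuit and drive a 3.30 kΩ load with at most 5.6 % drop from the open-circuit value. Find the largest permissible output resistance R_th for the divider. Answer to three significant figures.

Loading drop = R_th/(R_th + R_L) ≤ 0.0560, so R_th ≤ R_L · ε/(1−ε) = 3.30 kΩ × 0.0560/0.9440 = 196 Ω.
(Any R1, R2 with R2/(R1+R2) = 0.359 and R1‖R2 ≤ 196 Ω will meet the spec.)

R_th ≤ 196 Ω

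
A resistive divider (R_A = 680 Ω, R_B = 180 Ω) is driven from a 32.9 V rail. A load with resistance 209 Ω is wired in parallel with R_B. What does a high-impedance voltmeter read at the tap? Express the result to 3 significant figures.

The load sits in parallel with R_B: R_B‖R_L = (180 × 209) / (180 + 209) = 96.71 Ω.
V_out = 32.9 × 96.71 / (680 + 96.71) = 32.9 × 96.71/776.7 = 4.10 V.

V_out ≈ 4.10 V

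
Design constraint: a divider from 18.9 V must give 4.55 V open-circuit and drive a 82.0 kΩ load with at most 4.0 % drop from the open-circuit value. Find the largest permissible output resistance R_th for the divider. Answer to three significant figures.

Loading drop = R_th/(R_th + R_L) ≤ 0.0400, so R_th ≤ R_L · ε/(1−ε) = 82.0 kΩ × 0.0400/0.9600 = 3.42 kΩ.
(Any R1, R2 with R2/(R1+R2) = 0.241 and R1‖R2 ≤ 3.42 kΩ will meet the spec.)

R_th ≤ 3.42 kΩ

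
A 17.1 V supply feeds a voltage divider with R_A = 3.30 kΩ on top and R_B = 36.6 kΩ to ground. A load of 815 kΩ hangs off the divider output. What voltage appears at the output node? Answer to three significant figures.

The load sits in parallel with R_B: R_B‖R_L = (36.6 × 815) / (36.6 + 815) = 35.03 kΩ.
V_out = 17.1 × 35.03 / (3.30 + 35.03) = 17.1 × 35.03/38.33 = 15.6 V.

V_out ≈ 15.6 V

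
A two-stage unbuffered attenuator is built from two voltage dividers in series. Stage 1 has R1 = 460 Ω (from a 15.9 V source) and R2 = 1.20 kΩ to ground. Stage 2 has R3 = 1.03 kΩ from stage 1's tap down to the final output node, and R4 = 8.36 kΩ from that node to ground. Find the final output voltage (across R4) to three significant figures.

V_out ≈ 9.88 V

Stage 2 presents R3+R4 = 9390 Ω as a load on stage 1's tap.
Stage 1's lower leg becomes R2‖(R3+R4) = 1064 Ω, so V_mid = 15.9 × 1064/1524 = 11.10 V.
Stage 2 is itself unloaded: V_out = V_mid × R4/(R3+R4) = 11.10 × 8360/9390 = 9.88 V.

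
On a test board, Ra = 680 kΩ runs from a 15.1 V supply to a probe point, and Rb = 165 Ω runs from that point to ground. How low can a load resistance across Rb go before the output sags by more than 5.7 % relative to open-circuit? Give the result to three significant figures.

R_L(min) ≈ 2.73 kΩ

Output resistance R_th = Ra‖Rb = (680000 × 165)/680200 = 165.0 Ω.
The fractional drop is R_th/(R_th + R_L); requiring this ≤ 0.0570 gives R_L ≥ R_th(1/0.0570 − 1) = 165.0 × 16.54 = 2.73 kΩ.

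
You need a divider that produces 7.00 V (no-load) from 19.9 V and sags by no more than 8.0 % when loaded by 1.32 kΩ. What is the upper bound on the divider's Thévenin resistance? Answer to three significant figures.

R_th ≤ 115 Ω

Loading drop = R_th/(R_th + R_L) ≤ 0.0800, so R_th ≤ R_L · ε/(1−ε) = 1.32 kΩ × 0.0800/0.9200 = 115 Ω.
(Any R1, R2 with R2/(R1+R2) = 0.352 and R1‖R2 ≤ 115 Ω will meet the spec.)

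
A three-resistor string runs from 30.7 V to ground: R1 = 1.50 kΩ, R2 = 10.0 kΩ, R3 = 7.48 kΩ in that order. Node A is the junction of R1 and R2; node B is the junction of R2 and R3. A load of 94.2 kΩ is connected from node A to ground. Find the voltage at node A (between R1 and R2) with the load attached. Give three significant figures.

V ≈ 27.9 V

Below node A the series string R2+R3 = 17.48 kΩ sits in parallel with the 94.2 kΩ load: 14.74 kΩ.
V_A = 30.7 × 14.74/(1.50 + 14.74) = 27.9 V.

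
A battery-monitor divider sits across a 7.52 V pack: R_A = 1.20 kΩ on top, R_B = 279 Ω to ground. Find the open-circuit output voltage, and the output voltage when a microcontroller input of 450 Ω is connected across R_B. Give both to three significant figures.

Open-circuit: V = 7.52 × 279/(1200 + 279) = 1.42 V.
With the load, R_B becomes R_B‖R_L = 172.2 Ω, so V = 7.52 × 172.2/1372 = 0.944 V.

Unloaded: 1.42 V; loaded: 0.944 V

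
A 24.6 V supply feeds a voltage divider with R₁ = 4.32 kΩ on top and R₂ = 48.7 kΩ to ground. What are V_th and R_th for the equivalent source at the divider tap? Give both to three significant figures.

V_th is the open-circuit tap voltage: 24.6 × 48.7/(4.32 + 48.7) = 22.6 V.
With the supply zeroed, R₁ and R₂ appear in parallel from the tap: R_th = R₁‖R₂ = (4.32 × 48.7)/53.02 = 3.97 kΩ.

V_th = 22.6 V, R_th = 3.97 kΩ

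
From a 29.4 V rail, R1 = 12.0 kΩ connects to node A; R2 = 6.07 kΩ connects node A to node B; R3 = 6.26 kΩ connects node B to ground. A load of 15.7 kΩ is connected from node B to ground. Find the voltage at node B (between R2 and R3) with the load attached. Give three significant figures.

V ≈ 5.84 V

At node B, R3 is in parallel with the load: R3‖R_L = 4.476 kΩ.
Below node A the resistance is R2 + (R3‖R_L) = 10.55 kΩ, so V_A = 29.4 × 10.55/22.55 = 13.75 V.
Then V_B = V_A × (R3‖R_L)/(R2 + R3‖R_L) = 13.75 × 4.476/10.55 = 5.84 V.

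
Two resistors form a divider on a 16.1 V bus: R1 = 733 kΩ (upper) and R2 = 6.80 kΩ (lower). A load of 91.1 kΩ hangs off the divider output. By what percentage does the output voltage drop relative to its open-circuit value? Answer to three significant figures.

The divider's output (Thévenin) resistance is R1‖R2 = 6.737 kΩ.
Fractional drop under load = R_th/(R_th + R_L) = 6.737 / (6.737 + 91.1) = 0.06886.
So the output falls by 6.89 %.

6.89 %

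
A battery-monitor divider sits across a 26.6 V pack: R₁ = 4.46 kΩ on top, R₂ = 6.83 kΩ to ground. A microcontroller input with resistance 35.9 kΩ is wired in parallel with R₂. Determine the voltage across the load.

V_out ≈ 15.0 V

The load sits in parallel with R₂: R₂‖R_L = (6.83 × 35.9) / (6.83 + 35.9) = 5.738 kΩ.
V_out = 26.6 × 5.738 / (4.46 + 5.738) = 26.6 × 5.738/10.20 = 15.0 V.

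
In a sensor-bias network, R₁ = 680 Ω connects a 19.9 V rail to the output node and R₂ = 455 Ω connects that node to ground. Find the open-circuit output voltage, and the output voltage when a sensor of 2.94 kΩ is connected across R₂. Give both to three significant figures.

Open-circuit: V = 19.9 × 455/(680 + 455) = 7.98 V.
With the load, R₂ becomes R₂‖R_L = 394.0 Ω, so V = 19.9 × 394.0/1074 = 7.30 V.

Unloaded: 7.98 V; loaded: 7.30 V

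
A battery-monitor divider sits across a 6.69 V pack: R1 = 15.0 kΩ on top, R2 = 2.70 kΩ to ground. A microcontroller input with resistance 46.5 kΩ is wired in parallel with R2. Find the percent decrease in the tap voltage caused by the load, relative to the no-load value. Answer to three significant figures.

The divider's output (Thévenin) resistance is R1‖R2 = 2.288 kΩ.
Fractional drop under load = R_th/(R_th + R_L) = 2.288 / (2.288 + 46.5) = 0.04690.
So the output falls by 4.69 %.

4.69 %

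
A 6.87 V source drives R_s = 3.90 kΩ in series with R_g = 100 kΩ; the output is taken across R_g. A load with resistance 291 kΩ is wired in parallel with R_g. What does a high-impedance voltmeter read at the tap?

The load sits in parallel with R_g: R_g‖R_L = (100 × 291) / (100 + 291) = 74.42 kΩ.
V_out = 6.87 × 74.42 / (3.90 + 74.42) = 6.87 × 74.42/78.32 = 6.53 V.

V_out ≈ 6.53 V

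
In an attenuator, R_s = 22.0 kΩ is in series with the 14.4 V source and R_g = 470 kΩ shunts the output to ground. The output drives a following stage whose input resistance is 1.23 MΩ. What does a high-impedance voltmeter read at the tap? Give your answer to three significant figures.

V_out ≈ 13.5 V

The load sits in parallel with R_g: R_g‖R_L = (470 × 1230) / (470 + 1230) = 340.1 kΩ.
V_out = 14.4 × 340.1 / (22.0 + 340.1) = 14.4 × 340.1/362.1 = 13.5 V.
(Unloaded it would have been 13.8 V.)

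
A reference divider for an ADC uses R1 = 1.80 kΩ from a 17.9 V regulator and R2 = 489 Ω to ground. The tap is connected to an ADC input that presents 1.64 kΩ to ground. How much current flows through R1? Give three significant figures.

I ≈ 8.22 mA

R2‖R_L = 376.7 Ω, so the source sees R1 + R2‖R_L = 2177 Ω.
I = 17.9 V / 2177 Ω = 8.22 mA.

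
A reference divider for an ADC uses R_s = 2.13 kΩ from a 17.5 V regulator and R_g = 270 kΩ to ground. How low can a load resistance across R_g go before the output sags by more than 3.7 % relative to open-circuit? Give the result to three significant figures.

R_L(min) ≈ 55.0 kΩ

Output resistance R_th = R_s‖R_g = (2.13 × 270)/272.1 = 2.113 kΩ.
The fractional drop is R_th/(R_th + R_L); requiring this ≤ 0.0370 gives R_L ≥ R_th(1/0.0370 − 1) = 2.113 × 26.03 = 55.0 kΩ.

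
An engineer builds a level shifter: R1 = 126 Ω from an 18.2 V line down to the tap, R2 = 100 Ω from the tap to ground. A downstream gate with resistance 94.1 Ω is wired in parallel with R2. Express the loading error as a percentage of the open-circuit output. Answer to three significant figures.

37.2 %

Unloaded V = 18.2 × 100/226.0 = 8.053 V.
Loaded: R2‖R_L = 48.48 Ω, giving V = 18.2 × 48.48/174.5 = 5.057 V.
Drop = (8.053 − 5.057) / 8.053 = 37.2 %.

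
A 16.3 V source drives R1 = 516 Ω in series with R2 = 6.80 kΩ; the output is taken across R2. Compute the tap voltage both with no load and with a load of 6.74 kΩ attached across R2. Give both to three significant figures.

Unloaded: 15.2 V; loaded: 14.1 V

Open-circuit: V = 16.3 × 6800/(516 + 6800) = 15.2 V.
With the load, R2 becomes R2‖R_L = 3385 Ω, so V = 16.3 × 3385/3901 = 14.1 V.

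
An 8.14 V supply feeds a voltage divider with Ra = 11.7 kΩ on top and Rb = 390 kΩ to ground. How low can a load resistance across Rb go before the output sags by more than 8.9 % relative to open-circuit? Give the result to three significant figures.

R_L(min) ≈ 116 kΩ

Output resistance R_th = Ra‖Rb = (11.7 × 390)/401.7 = 11.36 kΩ.
The fractional drop is R_th/(R_th + R_L); requiring this ≤ 0.0890 gives R_L ≥ R_th(1/0.0890 − 1) = 11.36 × 10.24 = 116 kΩ.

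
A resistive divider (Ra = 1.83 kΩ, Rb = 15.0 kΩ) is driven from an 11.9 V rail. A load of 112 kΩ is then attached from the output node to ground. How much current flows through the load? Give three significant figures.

Rb‖R_L = 13.23 kΩ; V_out = 11.9 × 13.23/15.06 = 10.45 V.
I_L = V_out / R_L = 10.45 / 112 kΩ = 0.0933 mA.

I_L ≈ 0.0933 mA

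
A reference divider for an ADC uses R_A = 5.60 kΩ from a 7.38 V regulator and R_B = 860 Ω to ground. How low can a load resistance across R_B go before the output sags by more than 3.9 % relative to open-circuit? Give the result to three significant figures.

Output resistance R_th = R_A‖R_B = (5600 × 860)/6460 = 745.5 Ω.
The fractional drop is R_th/(R_th + R_L); requiring this ≤ 0.0390 gives R_L ≥ R_th(1/0.0390 − 1) = 745.5 × 24.64 = 18.4 kΩ.

R_L(min) ≈ 18.4 kΩ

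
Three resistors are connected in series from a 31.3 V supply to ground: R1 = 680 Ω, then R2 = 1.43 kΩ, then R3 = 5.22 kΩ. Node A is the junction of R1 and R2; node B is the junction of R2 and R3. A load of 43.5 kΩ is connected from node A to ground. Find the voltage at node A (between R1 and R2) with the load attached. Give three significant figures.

Below node A the series string R2+R3 = 6650 Ω sits in parallel with the 43500 Ω load: 5768 Ω.
V_A = 31.3 × 5768/(680 + 5768) = 28.0 V.

V ≈ 28.0 V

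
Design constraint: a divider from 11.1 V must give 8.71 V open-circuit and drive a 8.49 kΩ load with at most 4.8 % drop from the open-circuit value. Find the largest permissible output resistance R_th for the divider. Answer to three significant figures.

Loading drop = R_th/(R_th + R_L) ≤ 0.0480, so R_th ≤ R_L · ε/(1−ε) = 8.49 kΩ × 0.0480/0.9520 = 428 Ω.

R_th ≤ 428 Ω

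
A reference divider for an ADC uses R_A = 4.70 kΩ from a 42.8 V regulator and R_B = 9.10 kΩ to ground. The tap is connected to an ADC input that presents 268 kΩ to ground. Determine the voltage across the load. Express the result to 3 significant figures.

V_out ≈ 27.9 V

The load sits in parallel with R_B: R_B‖R_L = (9.10 × 268) / (9.10 + 268) = 8.801 kΩ.
V_out = 42.8 × 8.801 / (4.70 + 8.801) = 42.8 × 8.801/13.50 = 27.9 V.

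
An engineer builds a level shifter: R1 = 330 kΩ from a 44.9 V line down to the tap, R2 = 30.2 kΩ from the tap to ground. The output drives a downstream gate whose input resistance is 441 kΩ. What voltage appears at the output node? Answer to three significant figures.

V_out ≈ 3.54 V

The load sits in parallel with R2: R2‖R_L = (30.2 × 441) / (30.2 + 441) = 28.26 kΩ.
V_out = 44.9 × 28.26 / (330 + 28.26) = 44.9 × 28.26/358.3 = 3.54 V.
(Unloaded it would have been 3.76 V.)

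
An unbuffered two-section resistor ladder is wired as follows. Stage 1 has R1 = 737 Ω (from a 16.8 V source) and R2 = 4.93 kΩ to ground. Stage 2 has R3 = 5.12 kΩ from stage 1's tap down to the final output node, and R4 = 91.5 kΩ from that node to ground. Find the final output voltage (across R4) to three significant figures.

Stage 2 presents R3+R4 = 96620 Ω as a load on stage 1's tap.
Stage 1's lower leg becomes R2‖(R3+R4) = 4691 Ω, so V_mid = 16.8 × 4691/5428 = 14.52 V.
Stage 2 is itself unloaded: V_out = V_mid × R4/(R3+R4) = 14.52 × 91500/96620 = 13.7 V.

V_out ≈ 13.7 V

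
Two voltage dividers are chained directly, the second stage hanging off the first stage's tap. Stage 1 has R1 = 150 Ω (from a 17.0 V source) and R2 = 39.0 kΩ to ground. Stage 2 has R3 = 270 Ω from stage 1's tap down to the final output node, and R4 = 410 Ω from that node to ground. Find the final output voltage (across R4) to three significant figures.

V_out ≈ 8.37 V

Stage 2 presents R3+R4 = 680.0 Ω as a load on stage 1's tap.
Stage 1's lower leg becomes R2‖(R3+R4) = 668.3 Ω, so V_mid = 17.0 × 668.3/818.3 = 13.88 V.
Stage 2 is itself unloaded: V_out = V_mid × R4/(R3+R4) = 13.88 × 410/680.0 = 8.37 V.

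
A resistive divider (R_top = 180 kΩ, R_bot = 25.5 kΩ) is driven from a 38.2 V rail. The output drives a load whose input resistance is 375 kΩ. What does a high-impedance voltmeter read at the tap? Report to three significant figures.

The load sits in parallel with R_bot: R_bot‖R_L = (25.5 × 375) / (25.5 + 375) = 23.88 kΩ.
V_out = 38.2 × 23.88 / (180 + 23.88) = 38.2 × 23.88/203.9 = 4.47 V.
(Unloaded it would have been 4.74 V.)

V_out ≈ 4.47 V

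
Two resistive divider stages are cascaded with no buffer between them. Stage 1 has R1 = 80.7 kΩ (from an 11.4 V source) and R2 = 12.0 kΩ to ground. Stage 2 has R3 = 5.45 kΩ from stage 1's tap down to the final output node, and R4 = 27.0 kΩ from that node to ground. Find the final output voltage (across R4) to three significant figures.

V_out ≈ 0.929 V

Stage 2 presents R3+R4 = 32.45 kΩ as a load on stage 1's tap.
Stage 1's lower leg becomes R2‖(R3+R4) = 8.760 kΩ, so V_mid = 11.4 × 8.760/89.46 = 1.116 V.
Stage 2 is itself unloaded: V_out = V_mid × R4/(R3+R4) = 1.116 × 27.0/32.45 = 0.929 V.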